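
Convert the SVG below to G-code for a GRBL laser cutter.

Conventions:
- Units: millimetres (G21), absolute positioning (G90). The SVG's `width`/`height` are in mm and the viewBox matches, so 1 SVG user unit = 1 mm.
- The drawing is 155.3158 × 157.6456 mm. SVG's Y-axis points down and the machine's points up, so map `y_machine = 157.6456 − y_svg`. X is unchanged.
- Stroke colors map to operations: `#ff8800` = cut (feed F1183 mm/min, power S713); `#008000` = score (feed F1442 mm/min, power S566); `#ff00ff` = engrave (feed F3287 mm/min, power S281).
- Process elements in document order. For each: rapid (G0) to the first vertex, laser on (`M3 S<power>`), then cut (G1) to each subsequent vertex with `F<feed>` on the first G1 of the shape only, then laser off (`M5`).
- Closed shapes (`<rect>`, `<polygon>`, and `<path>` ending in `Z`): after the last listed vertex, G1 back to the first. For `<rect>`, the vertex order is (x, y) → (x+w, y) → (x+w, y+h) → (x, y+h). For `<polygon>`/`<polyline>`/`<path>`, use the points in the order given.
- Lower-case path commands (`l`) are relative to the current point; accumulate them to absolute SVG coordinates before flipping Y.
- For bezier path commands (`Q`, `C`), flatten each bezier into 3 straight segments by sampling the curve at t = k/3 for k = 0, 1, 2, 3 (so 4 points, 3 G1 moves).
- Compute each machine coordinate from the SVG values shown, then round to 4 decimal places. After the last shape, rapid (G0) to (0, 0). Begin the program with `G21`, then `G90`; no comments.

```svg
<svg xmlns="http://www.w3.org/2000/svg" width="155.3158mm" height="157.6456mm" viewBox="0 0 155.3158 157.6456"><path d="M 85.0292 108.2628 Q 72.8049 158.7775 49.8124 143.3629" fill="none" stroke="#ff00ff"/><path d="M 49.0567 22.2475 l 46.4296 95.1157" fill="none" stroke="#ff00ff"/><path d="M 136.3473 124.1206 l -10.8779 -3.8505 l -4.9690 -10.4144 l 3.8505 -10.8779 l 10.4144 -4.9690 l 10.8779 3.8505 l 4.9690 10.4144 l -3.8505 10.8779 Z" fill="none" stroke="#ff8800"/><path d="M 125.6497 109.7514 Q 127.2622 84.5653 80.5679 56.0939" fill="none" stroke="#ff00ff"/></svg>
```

viewBox `0 0 155.3158 157.6456` with mm width/height → 1 unit = 1 mm. Flip: y_m = 157.6456 − y_svg.

**Shape 1** — `<path>` quadratic bezier, stroke `#ff00ff` → engrave (S281, F3287). Control points (SVG): P0=(85.0292,108.2628), P1=(72.8049,158.7775), P2=(49.8124,143.3629); sampled at t=k/3. Machine vertices: (85.0292,49.3828) → (75.6832,23.0318) → (63.9443,11.3318) → (49.8124,14.2827). Open path.

**Shape 2** — `<path>` line segment, stroke `#ff00ff` → engrave (S281, F3287). Machine vertices: (49.0567,135.3981) → (95.4863,40.2824). Open path.

**Shape 3** — `<path>` regular polygon, stroke `#ff8800` → cut (S713, F1183). Machine vertices: (136.3473,33.5250) → (125.4694,37.3755) → (120.5004,47.7899) → (124.3509,58.6678) → (134.7653,63.6368) → (145.6432,59.7863) → (150.6122,49.3719) → (146.7617,38.4940) → (136.3473,33.5250). Closed: final G1 returns to the first vertex.

**Shape 4** — `<path>` quadratic bezier, stroke `#ff00ff` → engrave (S281, F3287). Control points (SVG): P0=(125.6497,109.7514), P1=(127.2622,84.5653), P2=(80.5679,56.0939); sampled at t=k/3. Machine vertices: (125.6497,47.8942) → (121.3573,65.0500) → (106.3300,82.9358) → (80.5679,101.5517). Open path.

G21
G90
G0 X85.0292 Y49.3828
M3 S281
G1 X75.6832 Y23.0318 F3287
G1 X63.9443 Y11.3318
G1 X49.8124 Y14.2827
M5
G0 X49.0567 Y135.3981
M3 S281
G1 X95.4863 Y40.2824 F3287
M5
G0 X136.3473 Y33.5250
M3 S713
G1 X125.4694 Y37.3755 F1183
G1 X120.5004 Y47.7899
G1 X124.3509 Y58.6678
G1 X134.7653 Y63.6368
G1 X145.6432 Y59.7863
G1 X150.6122 Y49.3719
G1 X146.7617 Y38.4940
G1 X136.3473 Y33.5250
M5
G0 X125.6497 Y47.8942
M3 S281
G1 X121.3573 Y65.0500 F3287
G1 X106.3300 Y82.9358
G1 X80.5679 Y101.5517
M5
G0 X0.0000 Y0.0000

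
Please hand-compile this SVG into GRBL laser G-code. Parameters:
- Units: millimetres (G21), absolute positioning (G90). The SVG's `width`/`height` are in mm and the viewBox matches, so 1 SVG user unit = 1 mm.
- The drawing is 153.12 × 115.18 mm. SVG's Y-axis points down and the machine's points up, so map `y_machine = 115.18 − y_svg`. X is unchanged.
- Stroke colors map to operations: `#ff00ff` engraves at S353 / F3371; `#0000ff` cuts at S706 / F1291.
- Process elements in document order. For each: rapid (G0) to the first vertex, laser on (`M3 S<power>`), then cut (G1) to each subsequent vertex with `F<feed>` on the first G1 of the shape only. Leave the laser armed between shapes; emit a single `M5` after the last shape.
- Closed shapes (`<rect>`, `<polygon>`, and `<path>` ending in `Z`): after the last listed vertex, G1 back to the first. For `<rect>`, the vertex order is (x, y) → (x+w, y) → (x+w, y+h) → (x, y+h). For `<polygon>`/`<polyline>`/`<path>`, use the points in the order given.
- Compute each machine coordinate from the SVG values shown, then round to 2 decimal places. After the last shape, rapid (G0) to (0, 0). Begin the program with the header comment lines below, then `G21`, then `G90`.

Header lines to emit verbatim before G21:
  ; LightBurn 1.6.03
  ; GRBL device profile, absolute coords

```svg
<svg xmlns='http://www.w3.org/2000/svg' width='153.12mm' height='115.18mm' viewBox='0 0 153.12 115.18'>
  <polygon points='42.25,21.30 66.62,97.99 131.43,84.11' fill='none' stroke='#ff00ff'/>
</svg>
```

Since the viewBox matches the mm dimensions, user units are millimetres directly. The only transform is the Y-flip y_m = 115.18 − y_svg.

Shape 1 is a closed polygon drawn with `<polygon>`. Its stroke #ff00ff means engrave at S353, F3371. After flipping Y the toolpath is (42.25,93.88) → (66.62,17.19) → (131.43,31.07) → (42.25,93.88), returning to the start.

; LightBurn 1.6.03
; GRBL device profile, absolute coords
G21
G90
G0 X42.25 Y93.88
M3 S353
G1 X66.62 Y17.19 F3371
G1 X131.43 Y31.07
G1 X42.25 Y93.88
M5
G0 X0.00 Y0.00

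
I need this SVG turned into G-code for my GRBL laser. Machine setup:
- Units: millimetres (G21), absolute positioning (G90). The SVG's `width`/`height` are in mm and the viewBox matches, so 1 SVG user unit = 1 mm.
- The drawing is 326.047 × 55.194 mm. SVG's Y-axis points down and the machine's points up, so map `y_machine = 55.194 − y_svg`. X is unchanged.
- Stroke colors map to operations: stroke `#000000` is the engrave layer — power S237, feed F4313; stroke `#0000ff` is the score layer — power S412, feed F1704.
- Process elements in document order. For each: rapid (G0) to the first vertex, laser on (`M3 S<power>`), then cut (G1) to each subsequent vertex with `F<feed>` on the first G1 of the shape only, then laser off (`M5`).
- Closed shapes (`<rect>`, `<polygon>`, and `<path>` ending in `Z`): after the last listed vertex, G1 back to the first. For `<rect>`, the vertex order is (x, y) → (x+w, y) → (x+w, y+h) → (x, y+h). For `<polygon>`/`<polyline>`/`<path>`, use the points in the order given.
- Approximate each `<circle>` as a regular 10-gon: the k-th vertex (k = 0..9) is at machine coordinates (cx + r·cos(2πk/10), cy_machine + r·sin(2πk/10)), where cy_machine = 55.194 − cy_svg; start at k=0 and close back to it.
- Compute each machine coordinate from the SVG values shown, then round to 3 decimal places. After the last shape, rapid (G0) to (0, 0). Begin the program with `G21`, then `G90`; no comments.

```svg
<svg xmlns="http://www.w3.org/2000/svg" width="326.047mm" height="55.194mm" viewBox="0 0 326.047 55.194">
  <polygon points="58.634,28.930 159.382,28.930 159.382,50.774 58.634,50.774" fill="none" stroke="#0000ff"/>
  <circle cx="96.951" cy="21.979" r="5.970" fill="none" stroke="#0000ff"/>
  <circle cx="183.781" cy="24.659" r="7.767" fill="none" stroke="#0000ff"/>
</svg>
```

G21
G90
G0 X58.634 Y26.264
M3 S412
G1 X159.382 Y26.264 F1704
G1 X159.382 Y4.420
G1 X58.634 Y4.420
G1 X58.634 Y26.264
M5
G0 X102.921 Y33.215
M3 S412
G1 X101.781 Y36.724 F1704
G1 X98.796 Y38.893
G1 X95.106 Y38.893
G1 X92.121 Y36.724
G1 X90.981 Y33.215
G1 X92.121 Y29.706
G1 X95.106 Y27.537
G1 X98.796 Y27.537
G1 X101.781 Y29.706
G1 X102.921 Y33.215
M5
G0 X191.548 Y30.535
M3 S412
G1 X190.065 Y35.100 F1704
G1 X186.181 Y37.922
G1 X181.381 Y37.922
G1 X177.497 Y35.100
G1 X176.014 Y30.535
G1 X177.497 Y25.970
G1 X181.381 Y23.148
G1 X186.181 Y23.148
G1 X190.065 Y25.970
G1 X191.548 Y30.535
M5
G0 X0.000 Y0.000

1 u = 1 mm; y_m = 55.194 − y.

[1] `<polygon>` rectangle, #0000ff→score S412 F1704: (58.634,26.264) → (159.382,26.264) → (159.382,4.420) → (58.634,4.420) → (58.634,26.264) (closed)

[2] `<circle>` circle, #0000ff→score S412 F1704: (102.921,33.215) → (101.781,36.724) → (98.796,38.893) → (95.106,38.893) → (92.121,36.724) → (90.981,33.215) → (92.121,29.706) → (95.106,27.537) → (98.796,27.537) → (101.781,29.706) → (102.921,33.215) (closed)

[3] `<circle>` circle, #0000ff→score S412 F1704: (191.548,30.535) → (190.065,35.100) → (186.181,37.922) → (181.381,37.922) → (177.497,35.100) → (176.014,30.535) → (177.497,25.970) → (181.381,23.148) → (186.181,23.148) → (190.065,25.970) → (191.548,30.535) (closed)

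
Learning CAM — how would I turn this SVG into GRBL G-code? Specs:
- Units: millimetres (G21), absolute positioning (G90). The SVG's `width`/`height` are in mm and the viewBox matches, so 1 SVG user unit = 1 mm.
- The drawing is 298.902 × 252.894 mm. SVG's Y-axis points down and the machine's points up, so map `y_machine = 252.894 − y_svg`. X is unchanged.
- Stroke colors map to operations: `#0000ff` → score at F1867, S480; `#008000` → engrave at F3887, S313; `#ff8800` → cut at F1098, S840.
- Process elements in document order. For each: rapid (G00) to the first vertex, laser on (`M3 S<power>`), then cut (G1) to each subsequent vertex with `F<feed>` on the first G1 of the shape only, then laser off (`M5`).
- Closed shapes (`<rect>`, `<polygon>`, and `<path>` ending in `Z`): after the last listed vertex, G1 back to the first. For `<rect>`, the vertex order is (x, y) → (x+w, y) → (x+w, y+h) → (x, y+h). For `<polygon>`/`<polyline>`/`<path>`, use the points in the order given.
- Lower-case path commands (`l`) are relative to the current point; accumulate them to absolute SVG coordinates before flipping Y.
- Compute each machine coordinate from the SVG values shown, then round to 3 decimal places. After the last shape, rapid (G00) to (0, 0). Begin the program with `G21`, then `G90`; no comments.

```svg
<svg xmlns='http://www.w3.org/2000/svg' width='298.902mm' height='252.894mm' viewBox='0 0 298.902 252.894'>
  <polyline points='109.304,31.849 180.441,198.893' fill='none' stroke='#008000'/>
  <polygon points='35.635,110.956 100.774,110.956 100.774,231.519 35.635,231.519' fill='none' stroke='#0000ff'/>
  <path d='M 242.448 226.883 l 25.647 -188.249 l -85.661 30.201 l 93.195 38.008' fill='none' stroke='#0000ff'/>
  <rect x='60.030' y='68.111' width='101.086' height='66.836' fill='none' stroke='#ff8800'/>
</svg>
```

G21
G90
G00 X109.304 Y221.045
M3 S313
G1 X180.441 Y54.001 F3887
M5
G00 X35.635 Y141.938
M3 S480
G1 X100.774 Y141.938 F1867
G1 X100.774 Y21.375
G1 X35.635 Y21.375
G1 X35.635 Y141.938
M5
G00 X242.448 Y26.011
M3 S480
G1 X268.095 Y214.260 F1867
G1 X182.434 Y184.059
G1 X275.629 Y146.051
M5
G00 X60.030 Y184.783
M3 S840
G1 X161.116 Y184.783 F1098
G1 X161.116 Y117.947
G1 X60.030 Y117.947
G1 X60.030 Y184.783
M5
G00 X0.000 Y0.000

Since the viewBox matches the mm dimensions, user units are millimetres directly. The only transform is the Y-flip y_m = 252.894 − y_svg.

Shape 1 is a line segment drawn with `<polyline>`. Its stroke #008000 means engrave at S313, F3887. After flipping Y the toolpath is (109.304,221.045) → (180.441,54.001).

Shape 2 is a rectangle drawn with `<polygon>`. Its stroke #0000ff means score at S480, F1867. After flipping Y the toolpath is (35.635,141.938) → (100.774,141.938) → (100.774,21.375) → (35.635,21.375) → (35.635,141.938), returning to the start.

Shape 3 is a open polyline drawn with `<path>`. Its stroke #0000ff means score at S480, F1867. After flipping Y the toolpath is (242.448,26.011) → (268.095,214.260) → (182.434,184.059) → (275.629,146.051).

Shape 4 is a rectangle drawn with `<rect>`. Its stroke #ff8800 means cut at S840, F1098. After flipping Y the toolpath is (60.030,184.783) → (161.116,184.783) → (161.116,117.947) → (60.030,117.947) → (60.030,184.783), returning to the start.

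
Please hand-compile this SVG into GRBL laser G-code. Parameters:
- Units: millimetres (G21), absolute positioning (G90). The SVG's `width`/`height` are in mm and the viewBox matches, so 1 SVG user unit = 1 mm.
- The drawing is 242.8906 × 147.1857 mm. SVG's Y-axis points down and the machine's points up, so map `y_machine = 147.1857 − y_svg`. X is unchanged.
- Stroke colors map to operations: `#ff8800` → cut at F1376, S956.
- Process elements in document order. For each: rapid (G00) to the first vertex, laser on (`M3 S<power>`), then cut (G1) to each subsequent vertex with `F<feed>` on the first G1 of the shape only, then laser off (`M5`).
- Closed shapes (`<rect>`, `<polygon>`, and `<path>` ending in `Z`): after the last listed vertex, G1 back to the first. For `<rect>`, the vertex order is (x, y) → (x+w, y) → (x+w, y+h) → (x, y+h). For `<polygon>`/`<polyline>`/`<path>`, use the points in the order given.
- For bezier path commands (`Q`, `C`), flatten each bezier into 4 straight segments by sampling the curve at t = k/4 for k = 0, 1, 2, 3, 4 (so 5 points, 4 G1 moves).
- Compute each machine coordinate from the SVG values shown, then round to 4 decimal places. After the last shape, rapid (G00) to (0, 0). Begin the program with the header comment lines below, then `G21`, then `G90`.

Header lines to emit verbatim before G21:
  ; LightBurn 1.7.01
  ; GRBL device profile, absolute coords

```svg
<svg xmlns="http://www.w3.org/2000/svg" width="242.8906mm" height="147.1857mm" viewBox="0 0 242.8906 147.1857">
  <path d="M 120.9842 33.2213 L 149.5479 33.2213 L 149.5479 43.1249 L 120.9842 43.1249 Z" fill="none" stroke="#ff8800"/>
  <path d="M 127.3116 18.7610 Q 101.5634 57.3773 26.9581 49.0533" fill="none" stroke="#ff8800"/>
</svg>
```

Since the viewBox matches the mm dimensions, user units are millimetres directly. The only transform is the Y-flip y_m = 147.1857 − y_svg.

Shape 1 is a rectangle drawn with `<path>`. Its stroke #ff8800 means cut at S956, F1376. After flipping Y the toolpath is (120.9842,113.9644) → (149.5479,113.9644) → (149.5479,104.0608) → (120.9842,104.0608) → (120.9842,113.9644), returning to the start.

Shape 2 is a quadratic bezier drawn with `<path>`. Its stroke #ff8800 means cut at S956, F1376. After flipping Y the toolpath is (127.3116,128.4247) → (111.3839,112.0503) → (89.3491,101.5435) → (61.2072,96.9042) → (26.9581,98.1324).

; LightBurn 1.7.01
; GRBL device profile, absolute coords
G21
G90
G00 X120.9842 Y113.9644
M3 S956
G1 X149.5479 Y113.9644 F1376
G1 X149.5479 Y104.0608
G1 X120.9842 Y104.0608
G1 X120.9842 Y113.9644
M5
G00 X127.3116 Y128.4247
M3 S956
G1 X111.3839 Y112.0503 F1376
G1 X89.3491 Y101.5435
G1 X61.2072 Y96.9042
G1 X26.9581 Y98.1324
M5
G00 X0.0000 Y0.0000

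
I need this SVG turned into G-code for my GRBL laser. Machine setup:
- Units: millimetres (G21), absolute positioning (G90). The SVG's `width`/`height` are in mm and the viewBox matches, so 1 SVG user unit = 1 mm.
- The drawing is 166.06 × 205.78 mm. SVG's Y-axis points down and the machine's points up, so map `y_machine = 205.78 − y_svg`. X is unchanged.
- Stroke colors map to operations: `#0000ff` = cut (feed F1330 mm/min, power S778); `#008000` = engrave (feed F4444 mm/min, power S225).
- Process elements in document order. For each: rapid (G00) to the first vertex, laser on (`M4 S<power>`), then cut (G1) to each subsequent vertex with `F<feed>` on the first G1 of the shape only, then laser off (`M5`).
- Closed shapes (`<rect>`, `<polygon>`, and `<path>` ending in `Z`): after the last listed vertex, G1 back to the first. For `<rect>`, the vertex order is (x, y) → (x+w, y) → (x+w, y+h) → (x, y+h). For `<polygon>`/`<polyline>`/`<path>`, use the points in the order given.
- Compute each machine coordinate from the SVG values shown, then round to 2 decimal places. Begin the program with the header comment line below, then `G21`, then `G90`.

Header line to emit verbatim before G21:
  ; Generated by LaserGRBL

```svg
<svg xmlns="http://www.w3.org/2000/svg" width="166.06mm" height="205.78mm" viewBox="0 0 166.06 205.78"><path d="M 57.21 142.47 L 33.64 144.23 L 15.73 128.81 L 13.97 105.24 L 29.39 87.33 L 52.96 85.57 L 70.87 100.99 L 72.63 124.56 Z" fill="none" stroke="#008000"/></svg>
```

; Generated by LaserGRBL
G21
G90
G00 X57.21 Y63.31
M4 S225
G1 X33.64 Y61.55 F4444
G1 X15.73 Y76.97
G1 X13.97 Y100.54
G1 X29.39 Y118.45
G1 X52.96 Y120.21
G1 X70.87 Y104.79
G1 X72.63 Y81.22
G1 X57.21 Y63.31
M5

viewBox `0 0 166.06 205.78` with mm width/height → 1 unit = 1 mm. Flip: y_m = 205.78 − y_svg.

**Shape 1** — `<path>` regular polygon, stroke `#008000` → engrave (S225, F4444). Machine vertices: (57.21,63.31) → (33.64,61.55) → (15.73,76.97) → (13.97,100.54) → (29.39,118.45) → (52.96,120.21) → (70.87,104.79) → (72.63,81.22) → (57.21,63.31). Closed: final G1 returns to the first vertex.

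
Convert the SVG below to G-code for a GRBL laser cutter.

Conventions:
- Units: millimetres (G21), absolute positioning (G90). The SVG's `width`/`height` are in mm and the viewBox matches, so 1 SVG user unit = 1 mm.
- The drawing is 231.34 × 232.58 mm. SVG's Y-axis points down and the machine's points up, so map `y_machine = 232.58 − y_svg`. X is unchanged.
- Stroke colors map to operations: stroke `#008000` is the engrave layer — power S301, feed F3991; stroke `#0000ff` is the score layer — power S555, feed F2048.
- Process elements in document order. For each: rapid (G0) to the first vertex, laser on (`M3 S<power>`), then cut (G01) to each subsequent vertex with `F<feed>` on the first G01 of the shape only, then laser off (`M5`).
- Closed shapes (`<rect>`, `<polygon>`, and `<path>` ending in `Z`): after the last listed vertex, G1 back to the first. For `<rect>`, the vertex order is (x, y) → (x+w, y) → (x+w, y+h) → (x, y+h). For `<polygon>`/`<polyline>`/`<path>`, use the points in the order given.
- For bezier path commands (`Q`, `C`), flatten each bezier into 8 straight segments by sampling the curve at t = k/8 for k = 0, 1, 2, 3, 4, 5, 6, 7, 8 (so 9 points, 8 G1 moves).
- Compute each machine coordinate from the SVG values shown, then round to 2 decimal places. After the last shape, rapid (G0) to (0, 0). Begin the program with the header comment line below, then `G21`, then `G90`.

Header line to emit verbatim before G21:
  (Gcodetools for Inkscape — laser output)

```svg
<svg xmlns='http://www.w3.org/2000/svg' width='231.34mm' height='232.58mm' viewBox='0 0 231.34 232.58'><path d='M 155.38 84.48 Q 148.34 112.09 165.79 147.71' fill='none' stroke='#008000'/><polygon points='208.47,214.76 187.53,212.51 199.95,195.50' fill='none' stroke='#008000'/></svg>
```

viewBox `0 0 231.34 232.58` with mm width/height → 1 unit = 1 mm. Flip: y_m = 232.58 − y_svg.

**Shape 1** — `<path>` quadratic bezier, stroke `#008000` → engrave (S301, F3991). Control points (SVG): P0=(155.38,84.48), P1=(148.34,112.09), P2=(165.79,147.71); sampled at t=k/8. Machine vertices: (155.38,148.10) → (154.00,141.07) → (153.39,133.79) → (153.54,126.27) → (154.46,118.49) → (156.15,110.46) → (158.60,102.18) → (161.81,93.65) → (165.79,84.87). Open path.

**Shape 2** — `<polygon>` regular polygon, stroke `#008000` → engrave (S301, F3991). Machine vertices: (208.47,17.82) → (187.53,20.07) → (199.95,37.08) → (208.47,17.82). Closed: final G1 returns to the first vertex.

(Gcodetools for Inkscape — laser output)
G21
G90
G0 X155.38 Y148.10
M3 S301
G01 X154.00 Y141.07 F3991
G01 X153.39 Y133.79
G01 X153.54 Y126.27
G01 X154.46 Y118.49
G01 X156.15 Y110.46
G01 X158.60 Y102.18
G01 X161.81 Y93.65
G01 X165.79 Y84.87
M5
G0 X208.47 Y17.82
M3 S301
G01 X187.53 Y20.07 F3991
G01 X199.95 Y37.08
G01 X208.47 Y17.82
M5
G0 X0.00 Y0.00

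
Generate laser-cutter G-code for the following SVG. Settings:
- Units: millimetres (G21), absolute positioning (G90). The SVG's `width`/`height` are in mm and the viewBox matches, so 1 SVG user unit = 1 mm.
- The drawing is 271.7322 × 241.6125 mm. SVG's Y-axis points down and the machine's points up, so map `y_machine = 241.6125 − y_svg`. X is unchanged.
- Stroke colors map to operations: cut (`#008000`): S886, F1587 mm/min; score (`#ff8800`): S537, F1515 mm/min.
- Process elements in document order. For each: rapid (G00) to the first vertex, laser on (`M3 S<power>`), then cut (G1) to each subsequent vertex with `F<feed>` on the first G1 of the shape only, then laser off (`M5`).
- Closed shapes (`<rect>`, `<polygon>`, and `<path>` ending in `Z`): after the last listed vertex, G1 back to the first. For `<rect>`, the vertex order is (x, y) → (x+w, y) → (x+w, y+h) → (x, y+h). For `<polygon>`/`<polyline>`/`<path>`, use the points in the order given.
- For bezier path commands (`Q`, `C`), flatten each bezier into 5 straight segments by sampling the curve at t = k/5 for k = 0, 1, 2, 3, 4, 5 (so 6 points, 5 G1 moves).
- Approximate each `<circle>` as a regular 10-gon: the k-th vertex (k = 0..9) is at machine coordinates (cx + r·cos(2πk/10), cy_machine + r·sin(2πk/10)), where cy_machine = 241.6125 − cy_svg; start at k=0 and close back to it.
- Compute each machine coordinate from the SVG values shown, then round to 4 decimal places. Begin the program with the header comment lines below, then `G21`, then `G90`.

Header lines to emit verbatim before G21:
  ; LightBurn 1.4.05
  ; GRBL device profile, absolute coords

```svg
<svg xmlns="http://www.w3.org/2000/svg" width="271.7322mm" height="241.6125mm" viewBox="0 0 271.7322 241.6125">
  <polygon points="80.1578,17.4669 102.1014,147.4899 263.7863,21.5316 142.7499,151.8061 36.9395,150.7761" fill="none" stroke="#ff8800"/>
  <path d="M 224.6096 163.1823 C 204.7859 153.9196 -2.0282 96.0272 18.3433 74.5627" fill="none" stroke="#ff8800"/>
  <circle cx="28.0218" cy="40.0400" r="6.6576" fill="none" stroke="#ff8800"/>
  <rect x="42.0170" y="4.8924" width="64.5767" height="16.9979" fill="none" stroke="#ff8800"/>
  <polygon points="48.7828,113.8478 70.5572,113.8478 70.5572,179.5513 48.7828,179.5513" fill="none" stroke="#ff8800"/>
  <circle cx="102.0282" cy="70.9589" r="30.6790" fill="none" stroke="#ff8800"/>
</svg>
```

viewBox `0 0 271.7322 241.6125` with mm width/height → 1 unit = 1 mm. Flip: y_m = 241.6125 − y_svg.

**Shape 1** — `<polygon>` closed polygon, stroke `#ff8800` → score (S537, F1515). Machine vertices: (80.1578,224.1456) → (102.1014,94.1226) → (263.7863,220.0809) → (142.7499,89.8064) → (36.9395,90.8364) → (80.1578,224.1456). Closed: final G1 returns to the first vertex.

**Shape 2** — `<path>` cubic bezier, stroke `#ff8800` → score (S537, F1515). Control points (SVG): P0=(224.6096,163.1823), P1=(204.7859,153.9196), P2=(-2.0282,96.0272), P3=(18.3433,74.5627); sampled at t=k/5. Machine vertices: (224.6096,78.4302) → (193.5899,89.1429) → (137.5730,107.4440) → (76.4393,129.2507) → (30.0693,150.4802) → (18.3433,167.0498). Open path.

**Shape 3** — `<circle>` circle, stroke `#ff8800` → score (S537, F1515). Machine vertices: (34.6794,201.5725) → (33.4079,205.4857) → (30.0791,207.9043) → (25.9645,207.9043) → (22.6357,205.4857) → (21.3642,201.5725) → (22.6357,197.6593) → (25.9645,195.2407) → (30.0791,195.2407) → (33.4079,197.6593) → (34.6794,201.5725). Closed: final G1 returns to the first vertex.

**Shape 4** — `<rect>` rectangle, stroke `#ff8800` → score (S537, F1515). Machine vertices: (42.0170,236.7201) → (106.5937,236.7201) → (106.5937,219.7222) → (42.0170,219.7222) → (42.0170,236.7201). Closed: final G1 returns to the first vertex.

**Shape 5** — `<polygon>` rectangle, stroke `#ff8800` → score (S537, F1515). Machine vertices: (48.7828,127.7647) → (70.5572,127.7647) → (70.5572,62.0612) → (48.7828,62.0612) → (48.7828,127.7647). Closed: final G1 returns to the first vertex.

**Shape 6** — `<circle>` circle, stroke `#ff8800` → score (S537, F1515). Machine vertices: (132.7072,170.6536) → (126.8480,188.6863) → (111.5085,199.8311) → (92.5479,199.8311) → (77.2084,188.6863) → (71.3492,170.6536) → (77.2084,152.6209) → (92.5479,141.4761) → (111.5085,141.4761) → (126.8480,152.6209) → (132.7072,170.6536). Closed: final G1 returns to the first vertex.

; LightBurn 1.4.05
; GRBL device profile, absolute coords
G21
G90
G00 X80.1578 Y224.1456
M3 S537
G1 X102.1014 Y94.1226 F1515
G1 X263.7863 Y220.0809
G1 X142.7499 Y89.8064
G1 X36.9395 Y90.8364
G1 X80.1578 Y224.1456
M5
G00 X224.6096 Y78.4302
M3 S537
G1 X193.5899 Y89.1429 F1515
G1 X137.5730 Y107.4440
G1 X76.4393 Y129.2507
G1 X30.0693 Y150.4802
G1 X18.3433 Y167.0498
M5
G00 X34.6794 Y201.5725
M3 S537
G1 X33.4079 Y205.4857 F1515
G1 X30.0791 Y207.9043
G1 X25.9645 Y207.9043
G1 X22.6357 Y205.4857
G1 X21.3642 Y201.5725
G1 X22.6357 Y197.6593
G1 X25.9645 Y195.2407
G1 X30.0791 Y195.2407
G1 X33.4079 Y197.6593
G1 X34.6794 Y201.5725
M5
G00 X42.0170 Y236.7201
M3 S537
G1 X106.5937 Y236.7201 F1515
G1 X106.5937 Y219.7222
G1 X42.0170 Y219.7222
G1 X42.0170 Y236.7201
M5
G00 X48.7828 Y127.7647
M3 S537
G1 X70.5572 Y127.7647 F1515
G1 X70.5572 Y62.0612
G1 X48.7828 Y62.0612
G1 X48.7828 Y127.7647
M5
G00 X132.7072 Y170.6536
M3 S537
G1 X126.8480 Y188.6863 F1515
G1 X111.5085 Y199.8311
G1 X92.5479 Y199.8311
G1 X77.2084 Y188.6863
G1 X71.3492 Y170.6536
G1 X77.2084 Y152.6209
G1 X92.5479 Y141.4761
G1 X111.5085 Y141.4761
G1 X126.8480 Y152.6209
G1 X132.7072 Y170.6536
M5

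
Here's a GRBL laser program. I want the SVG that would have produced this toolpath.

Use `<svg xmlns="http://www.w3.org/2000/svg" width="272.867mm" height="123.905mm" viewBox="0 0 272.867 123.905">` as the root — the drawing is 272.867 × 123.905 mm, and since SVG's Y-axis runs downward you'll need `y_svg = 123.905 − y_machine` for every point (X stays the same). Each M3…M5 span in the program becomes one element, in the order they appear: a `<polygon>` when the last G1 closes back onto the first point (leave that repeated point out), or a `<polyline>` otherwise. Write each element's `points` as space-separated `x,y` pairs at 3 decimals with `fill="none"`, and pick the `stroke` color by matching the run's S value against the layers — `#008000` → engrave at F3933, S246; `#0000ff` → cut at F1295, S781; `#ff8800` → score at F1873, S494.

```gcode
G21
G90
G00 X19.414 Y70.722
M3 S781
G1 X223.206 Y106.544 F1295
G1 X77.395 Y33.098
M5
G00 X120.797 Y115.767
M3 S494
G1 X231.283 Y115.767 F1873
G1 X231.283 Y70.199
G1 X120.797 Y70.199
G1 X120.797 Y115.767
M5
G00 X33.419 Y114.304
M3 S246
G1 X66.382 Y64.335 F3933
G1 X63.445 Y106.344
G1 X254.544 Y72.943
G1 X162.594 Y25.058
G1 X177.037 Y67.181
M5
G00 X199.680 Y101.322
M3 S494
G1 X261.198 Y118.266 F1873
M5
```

Machine Y-up, SVG Y-down with viewBox height 123.905, so y_svg = 123.905 − y_machine; X carries over.

Run 1: the run's S781 means `#0000ff` (cut). The run is open, so emit a `<polyline>` with points (Y-flipped): 19.414,53.183 223.206,17.361 77.395,90.807.

Run 2: S494 ⇒ score layer `#ff8800`. The run returns to its start, so emit a `<polygon>` with points (Y-flipped): 120.797,8.138 231.283,8.138 231.283,53.706 120.797,53.706.

Run 3: the run's S246 means `#008000` (engrave). The run is open, so emit a `<polyline>` with points (Y-flipped): 33.419,9.601 66.382,59.570 63.445,17.561 254.544,50.962 162.594,98.847 177.037,56.724.

Run 4: power S494 maps to stroke `#ff8800` (score). The run is open, so emit a `<polyline>` with points (Y-flipped): 199.680,22.583 261.198,5.639.

<svg xmlns="http://www.w3.org/2000/svg" width="272.867mm" height="123.905mm" viewBox="0 0 272.867 123.905">
  <polyline points="19.414,53.183 223.206,17.361 77.395,90.807" fill="none" stroke="#0000ff"/>
  <polygon points="120.797,8.138 231.283,8.138 231.283,53.706 120.797,53.706" fill="none" stroke="#ff8800"/>
  <polyline points="33.419,9.601 66.382,59.570 63.445,17.561 254.544,50.962 162.594,98.847 177.037,56.724" fill="none" stroke="#008000"/>
  <polyline points="199.680,22.583 261.198,5.639" fill="none" stroke="#ff8800"/>
</svg>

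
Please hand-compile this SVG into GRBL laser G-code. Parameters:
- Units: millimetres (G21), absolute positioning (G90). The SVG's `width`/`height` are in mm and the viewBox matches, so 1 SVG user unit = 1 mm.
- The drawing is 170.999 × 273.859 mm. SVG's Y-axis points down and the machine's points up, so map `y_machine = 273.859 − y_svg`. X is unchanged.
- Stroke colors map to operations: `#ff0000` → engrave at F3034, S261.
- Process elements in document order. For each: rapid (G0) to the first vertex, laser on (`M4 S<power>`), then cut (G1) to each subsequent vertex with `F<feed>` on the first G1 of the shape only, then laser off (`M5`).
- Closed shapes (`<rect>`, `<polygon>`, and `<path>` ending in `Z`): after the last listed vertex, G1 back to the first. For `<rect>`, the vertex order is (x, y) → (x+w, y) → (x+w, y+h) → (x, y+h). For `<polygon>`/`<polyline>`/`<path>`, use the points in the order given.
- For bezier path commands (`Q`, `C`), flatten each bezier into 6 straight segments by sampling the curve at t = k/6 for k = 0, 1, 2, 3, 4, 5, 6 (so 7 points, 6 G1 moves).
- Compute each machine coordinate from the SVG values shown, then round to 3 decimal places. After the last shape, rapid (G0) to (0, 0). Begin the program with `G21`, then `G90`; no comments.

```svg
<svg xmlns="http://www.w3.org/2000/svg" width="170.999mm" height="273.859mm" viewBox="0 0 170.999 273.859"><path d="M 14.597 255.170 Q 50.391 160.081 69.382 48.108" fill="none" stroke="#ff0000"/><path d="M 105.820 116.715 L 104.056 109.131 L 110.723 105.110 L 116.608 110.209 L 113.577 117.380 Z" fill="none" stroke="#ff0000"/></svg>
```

G21
G90
G0 X14.597 Y18.689
M4 S261
G1 X26.062 Y50.854 F3034
G1 X36.593 Y83.958
G1 X46.190 Y117.999
G1 X54.854 Y152.978
G1 X62.585 Y188.896
G1 X69.382 Y225.751
M5
G0 X105.820 Y157.144
M4 S261
G1 X104.056 Y164.728 F3034
G1 X110.723 Y168.749
G1 X116.608 Y163.650
G1 X113.577 Y156.479
G1 X105.820 Y157.144
M5
G0 X0.000 Y0.000

Since the viewBox matches the mm dimensions, user units are millimetres directly. The only transform is the Y-flip y_m = 273.859 − y_svg.

Shape 1 is a quadratic bezier drawn with `<path>`. Its stroke #ff0000 means engrave at S261, F3034. After flipping Y the toolpath is (14.597,18.689) → (26.062,50.854) → (36.593,83.958) → (46.190,117.999) → (54.854,152.978) → (62.585,188.896) → (69.382,225.751).

Shape 2 is a regular polygon drawn with `<path>`. Its stroke #ff0000 means engrave at S261, F3034. After flipping Y the toolpath is (105.820,157.144) → (104.056,164.728) → (110.723,168.749) → (116.608,163.650) → (113.577,156.479) → (105.820,157.144), returning to the start.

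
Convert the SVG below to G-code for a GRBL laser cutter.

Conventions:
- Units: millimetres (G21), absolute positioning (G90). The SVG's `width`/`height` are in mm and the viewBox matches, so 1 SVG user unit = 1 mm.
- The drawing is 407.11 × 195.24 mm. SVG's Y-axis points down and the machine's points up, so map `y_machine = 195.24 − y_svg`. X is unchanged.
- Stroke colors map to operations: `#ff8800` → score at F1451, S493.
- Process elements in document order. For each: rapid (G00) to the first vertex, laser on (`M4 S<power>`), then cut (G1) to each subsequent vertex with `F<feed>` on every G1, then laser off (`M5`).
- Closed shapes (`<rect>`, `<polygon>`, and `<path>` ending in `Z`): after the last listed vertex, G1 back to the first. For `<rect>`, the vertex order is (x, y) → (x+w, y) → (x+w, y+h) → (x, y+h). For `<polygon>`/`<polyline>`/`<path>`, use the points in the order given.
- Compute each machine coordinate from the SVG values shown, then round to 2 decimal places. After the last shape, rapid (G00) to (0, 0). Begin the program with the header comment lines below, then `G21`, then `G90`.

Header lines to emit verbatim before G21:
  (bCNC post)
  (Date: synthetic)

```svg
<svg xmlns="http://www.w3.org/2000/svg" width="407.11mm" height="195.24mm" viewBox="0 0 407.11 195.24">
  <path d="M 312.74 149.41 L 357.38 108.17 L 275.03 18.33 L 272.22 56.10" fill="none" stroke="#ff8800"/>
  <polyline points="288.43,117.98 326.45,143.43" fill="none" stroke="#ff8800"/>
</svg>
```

viewBox `0 0 407.11 195.24` with mm width/height → 1 unit = 1 mm. Flip: y_m = 195.24 − y_svg.

**Shape 1** — `<path>` open polyline, stroke `#ff8800` → score (S493, F1451). Machine vertices: (312.74,45.83) → (357.38,87.07) → (275.03,176.91) → (272.22,139.14). Open path.

**Shape 2** — `<polyline>` line segment, stroke `#ff8800` → score (S493, F1451). Machine vertices: (288.43,77.26) → (326.45,51.81). Open path.

(bCNC post)
(Date: synthetic)
G21
G90
G00 X312.74 Y45.83
M4 S493
G1 X357.38 Y87.07 F1451
G1 X275.03 Y176.91 F1451
G1 X272.22 Y139.14 F1451
M5
G00 X288.43 Y77.26
M4 S493
G1 X326.45 Y51.81 F1451
M5
G00 X0.00 Y0.00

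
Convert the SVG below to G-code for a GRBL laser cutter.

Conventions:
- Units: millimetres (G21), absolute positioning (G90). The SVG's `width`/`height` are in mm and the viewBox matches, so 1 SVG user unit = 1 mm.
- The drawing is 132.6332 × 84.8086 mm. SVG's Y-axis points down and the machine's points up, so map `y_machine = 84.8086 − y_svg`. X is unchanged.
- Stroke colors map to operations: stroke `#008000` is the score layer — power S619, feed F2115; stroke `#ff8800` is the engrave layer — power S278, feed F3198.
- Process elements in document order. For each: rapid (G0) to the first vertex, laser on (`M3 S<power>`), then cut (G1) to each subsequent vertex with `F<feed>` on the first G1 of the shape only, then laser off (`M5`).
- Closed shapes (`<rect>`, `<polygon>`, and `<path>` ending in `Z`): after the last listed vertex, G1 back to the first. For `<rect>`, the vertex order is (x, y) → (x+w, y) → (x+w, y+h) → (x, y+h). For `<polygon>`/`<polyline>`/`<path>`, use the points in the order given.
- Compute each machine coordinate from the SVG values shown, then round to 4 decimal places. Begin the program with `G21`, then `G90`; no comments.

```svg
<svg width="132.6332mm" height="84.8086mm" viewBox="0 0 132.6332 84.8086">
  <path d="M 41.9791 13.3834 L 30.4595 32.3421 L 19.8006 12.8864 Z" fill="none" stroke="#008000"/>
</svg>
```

G21
G90
G0 X41.9791 Y71.4252
M3 S619
G1 X30.4595 Y52.4665 F2115
G1 X19.8006 Y71.9222
G1 X41.9791 Y71.4252
M5

Since the viewBox matches the mm dimensions, user units are millimetres directly. The only transform is the Y-flip y_m = 84.8086 − y_svg.

Shape 1 is a regular polygon drawn with `<path>`. Its stroke #008000 means score at S619, F2115. After flipping Y the toolpath is (41.9791,71.4252) → (30.4595,52.4665) → (19.8006,71.9222) → (41.9791,71.4252), returning to the start.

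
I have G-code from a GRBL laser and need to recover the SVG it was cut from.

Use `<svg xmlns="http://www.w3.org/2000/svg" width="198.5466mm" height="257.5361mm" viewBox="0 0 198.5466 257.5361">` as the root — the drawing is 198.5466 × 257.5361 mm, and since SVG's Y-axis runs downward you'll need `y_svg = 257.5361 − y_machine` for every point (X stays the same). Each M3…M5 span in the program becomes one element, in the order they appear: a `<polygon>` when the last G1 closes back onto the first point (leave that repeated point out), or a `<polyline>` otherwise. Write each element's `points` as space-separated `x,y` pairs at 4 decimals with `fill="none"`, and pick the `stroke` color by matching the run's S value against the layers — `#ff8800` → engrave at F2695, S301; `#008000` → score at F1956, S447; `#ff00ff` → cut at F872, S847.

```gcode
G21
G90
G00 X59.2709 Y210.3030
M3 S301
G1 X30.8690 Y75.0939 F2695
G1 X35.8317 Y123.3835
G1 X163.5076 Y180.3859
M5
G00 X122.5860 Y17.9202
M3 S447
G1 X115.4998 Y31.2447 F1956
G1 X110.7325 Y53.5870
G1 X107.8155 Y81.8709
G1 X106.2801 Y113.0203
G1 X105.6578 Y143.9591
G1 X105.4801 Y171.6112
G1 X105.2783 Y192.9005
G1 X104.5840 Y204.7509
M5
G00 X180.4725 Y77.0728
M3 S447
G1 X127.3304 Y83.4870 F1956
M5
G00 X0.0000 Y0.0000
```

<svg xmlns="http://www.w3.org/2000/svg" width="198.5466mm" height="257.5361mm" viewBox="0 0 198.5466 257.5361">
  <polyline points="59.2709,47.2331 30.8690,182.4422 35.8317,134.1526 163.5076,77.1502" fill="none" stroke="#ff8800"/>
  <polyline points="122.5860,239.6159 115.4998,226.2914 110.7325,203.9491 107.8155,175.6652 106.2801,144.5158 105.6578,113.5770 105.4801,85.9249 105.2783,64.6356 104.5840,52.7852" fill="none" stroke="#008000"/>
  <polyline points="180.4725,180.4633 127.3304,174.0491" fill="none" stroke="#008000"/>
</svg>

Machine Y-up, SVG Y-down with viewBox height 257.5361, so y_svg = 257.5361 − y_machine; X carries over.

Run 1: S301 ⇒ engrave layer `#ff8800`. The run is open, so emit a `<polyline>` with points (Y-flipped): 59.2709,47.2331 30.8690,182.4422 35.8317,134.1526 163.5076,77.1502.

Run 2: S447 ⇒ score layer `#008000`. The run is open, so emit a `<polyline>` with points (Y-flipped): 122.5860,239.6159 115.4998,226.2914 110.7325,203.9491 107.8155,175.6652 106.2801,144.5158 105.6578,113.5770 105.4801,85.9249 105.2783,64.6356 104.5840,52.7852.

Run 3: the run's S447 means `#008000` (score). The run is open, so emit a `<polyline>` with points (Y-flipped): 180.4725,180.4633 127.3304,174.0491.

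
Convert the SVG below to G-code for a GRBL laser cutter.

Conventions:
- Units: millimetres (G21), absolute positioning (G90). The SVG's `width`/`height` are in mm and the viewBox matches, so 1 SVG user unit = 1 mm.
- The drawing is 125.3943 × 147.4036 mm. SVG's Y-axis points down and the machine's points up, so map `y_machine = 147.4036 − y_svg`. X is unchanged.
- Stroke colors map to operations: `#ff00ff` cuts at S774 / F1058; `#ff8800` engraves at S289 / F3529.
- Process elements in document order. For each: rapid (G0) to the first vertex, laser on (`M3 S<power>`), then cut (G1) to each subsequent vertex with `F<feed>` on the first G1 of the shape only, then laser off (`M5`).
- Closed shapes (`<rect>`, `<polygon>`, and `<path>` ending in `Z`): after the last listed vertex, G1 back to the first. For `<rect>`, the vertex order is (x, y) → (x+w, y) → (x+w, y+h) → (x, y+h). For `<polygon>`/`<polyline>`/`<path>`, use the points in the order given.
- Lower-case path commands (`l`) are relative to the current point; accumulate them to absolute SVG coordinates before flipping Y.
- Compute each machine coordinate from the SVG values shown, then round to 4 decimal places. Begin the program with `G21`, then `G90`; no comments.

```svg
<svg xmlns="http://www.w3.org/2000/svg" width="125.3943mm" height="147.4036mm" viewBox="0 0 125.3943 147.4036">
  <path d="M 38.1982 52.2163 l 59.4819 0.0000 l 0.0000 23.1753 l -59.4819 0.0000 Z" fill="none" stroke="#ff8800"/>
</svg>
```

G21
G90
G0 X38.1982 Y95.1873
M3 S289
G1 X97.6801 Y95.1873 F3529
G1 X97.6801 Y72.0120
G1 X38.1982 Y72.0120
G1 X38.1982 Y95.1873
M5

1 u = 1 mm; y_m = 147.4036 − y.

[1] `<path>` rectangle, #ff8800→engrave S289 F3529: (38.1982,95.1873) → (97.6801,95.1873) → (97.6801,72.0120) → (38.1982,72.0120) → (38.1982,95.1873) (closed)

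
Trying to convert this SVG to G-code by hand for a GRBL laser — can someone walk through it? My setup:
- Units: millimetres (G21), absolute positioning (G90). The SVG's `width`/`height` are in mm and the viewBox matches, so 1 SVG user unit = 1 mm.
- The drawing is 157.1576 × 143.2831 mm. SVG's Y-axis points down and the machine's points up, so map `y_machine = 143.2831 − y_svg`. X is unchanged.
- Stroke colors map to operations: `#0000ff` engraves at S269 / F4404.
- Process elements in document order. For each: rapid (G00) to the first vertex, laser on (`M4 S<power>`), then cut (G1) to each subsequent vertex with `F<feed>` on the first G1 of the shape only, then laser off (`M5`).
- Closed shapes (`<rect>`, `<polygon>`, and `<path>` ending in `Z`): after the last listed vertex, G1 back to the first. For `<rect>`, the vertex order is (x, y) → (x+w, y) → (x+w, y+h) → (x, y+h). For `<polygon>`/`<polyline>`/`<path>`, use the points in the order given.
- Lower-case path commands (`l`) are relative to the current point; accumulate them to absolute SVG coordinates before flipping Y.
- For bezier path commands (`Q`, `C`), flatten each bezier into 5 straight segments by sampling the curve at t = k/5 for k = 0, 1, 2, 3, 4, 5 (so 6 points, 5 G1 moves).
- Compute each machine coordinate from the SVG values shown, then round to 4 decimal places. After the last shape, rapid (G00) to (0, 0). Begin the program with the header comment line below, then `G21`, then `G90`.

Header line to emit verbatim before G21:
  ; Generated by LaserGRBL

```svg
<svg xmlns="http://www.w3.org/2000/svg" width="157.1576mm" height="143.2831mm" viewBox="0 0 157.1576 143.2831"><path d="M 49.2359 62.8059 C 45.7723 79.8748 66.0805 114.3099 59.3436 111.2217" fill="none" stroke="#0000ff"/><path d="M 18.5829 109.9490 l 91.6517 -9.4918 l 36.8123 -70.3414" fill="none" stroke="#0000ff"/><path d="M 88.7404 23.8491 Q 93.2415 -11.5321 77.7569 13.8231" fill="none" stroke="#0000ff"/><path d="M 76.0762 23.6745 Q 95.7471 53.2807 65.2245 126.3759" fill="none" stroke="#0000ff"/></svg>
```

Since the viewBox matches the mm dimensions, user units are millimetres directly. The only transform is the Y-flip y_m = 143.2831 − y_svg.

Shape 1 is a cubic bezier drawn with `<path>`. Its stroke #0000ff means engrave at S269, F4404. After flipping Y the toolpath is (49.2359,80.4772) → (49.6038,68.5910) → (53.2378,55.1717) → (57.6985,42.8538) → (60.5469,34.2722) → (59.3436,32.0614).

Shape 2 is a open polyline drawn with `<path>`. Its stroke #0000ff means engrave at S269, F4404. After flipping Y the toolpath is (18.5829,33.3341) → (110.2346,42.8259) → (147.0469,113.1673).

Shape 3 is a quadratic bezier drawn with `<path>`. Its stroke #0000ff means engrave at S269, F4404. After flipping Y the toolpath is (88.7404,119.4340) → (89.7414,131.1570) → (89.1436,138.0211) → (86.9469,140.0263) → (83.1513,137.1726) → (77.7569,129.4600).

Shape 4 is a quadratic bezier drawn with `<path>`. Its stroke #0000ff means engrave at S269, F4404. After flipping Y the toolpath is (76.0762,119.6086) → (81.9368,106.0266) → (83.7820,88.9654) → (81.6116,68.4251) → (75.4258,44.4057) → (65.2245,16.9072).

; Generated by LaserGRBL
G21
G90
G00 X49.2359 Y80.4772
M4 S269
G1 X49.6038 Y68.5910 F4404
G1 X53.2378 Y55.1717
G1 X57.6985 Y42.8538
G1 X60.5469 Y34.2722
G1 X59.3436 Y32.0614
M5
G00 X18.5829 Y33.3341
M4 S269
G1 X110.2346 Y42.8259 F4404
G1 X147.0469 Y113.1673
M5
G00 X88.7404 Y119.4340
M4 S269
G1 X89.7414 Y131.1570 F4404
G1 X89.1436 Y138.0211
G1 X86.9469 Y140.0263
G1 X83.1513 Y137.1726
G1 X77.7569 Y129.4600
M5
G00 X76.0762 Y119.6086
M4 S269
G1 X81.9368 Y106.0266 F4404
G1 X83.7820 Y88.9654
G1 X81.6116 Y68.4251
G1 X75.4258 Y44.4057
G1 X65.2245 Y16.9072
M5
G00 X0.0000 Y0.0000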